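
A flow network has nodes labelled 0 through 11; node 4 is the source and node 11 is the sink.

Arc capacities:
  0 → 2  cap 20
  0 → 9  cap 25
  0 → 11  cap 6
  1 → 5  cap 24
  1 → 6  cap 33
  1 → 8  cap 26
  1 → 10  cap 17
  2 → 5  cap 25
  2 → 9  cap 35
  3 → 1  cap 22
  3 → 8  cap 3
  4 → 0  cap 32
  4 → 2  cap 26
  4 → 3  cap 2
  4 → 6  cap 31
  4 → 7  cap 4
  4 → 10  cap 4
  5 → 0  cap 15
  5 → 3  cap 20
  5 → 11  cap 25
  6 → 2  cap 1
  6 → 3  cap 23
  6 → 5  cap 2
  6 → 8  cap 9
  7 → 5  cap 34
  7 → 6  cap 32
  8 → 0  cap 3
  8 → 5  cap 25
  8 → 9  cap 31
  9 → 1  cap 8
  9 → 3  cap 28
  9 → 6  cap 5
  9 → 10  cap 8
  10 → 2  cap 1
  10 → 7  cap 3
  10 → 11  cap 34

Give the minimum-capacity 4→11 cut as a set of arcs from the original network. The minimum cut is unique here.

Min-cut arcs: {(0,11), (1,10), (4,10), (5,11), (9,10)} (total capacity 60)

augment #1: 4→0→11 push 6
augment #2: 4→10→11 push 4
augment #3: 4→2→5→11 push 25
augment #4: 4→0→9→10→11 push 8
augment #5: 4→3→1→10→11 push 2
augment #6: 4→0→9→1→10→11 push 8
augment #7: 4→6→3→1→10→11 push 7
max flow = 60; residual-reachable set from 4 gives S-side
cut edges (S→T): {(0,11), (1,10), (4,10), (5,11), (9,10)} total cap 60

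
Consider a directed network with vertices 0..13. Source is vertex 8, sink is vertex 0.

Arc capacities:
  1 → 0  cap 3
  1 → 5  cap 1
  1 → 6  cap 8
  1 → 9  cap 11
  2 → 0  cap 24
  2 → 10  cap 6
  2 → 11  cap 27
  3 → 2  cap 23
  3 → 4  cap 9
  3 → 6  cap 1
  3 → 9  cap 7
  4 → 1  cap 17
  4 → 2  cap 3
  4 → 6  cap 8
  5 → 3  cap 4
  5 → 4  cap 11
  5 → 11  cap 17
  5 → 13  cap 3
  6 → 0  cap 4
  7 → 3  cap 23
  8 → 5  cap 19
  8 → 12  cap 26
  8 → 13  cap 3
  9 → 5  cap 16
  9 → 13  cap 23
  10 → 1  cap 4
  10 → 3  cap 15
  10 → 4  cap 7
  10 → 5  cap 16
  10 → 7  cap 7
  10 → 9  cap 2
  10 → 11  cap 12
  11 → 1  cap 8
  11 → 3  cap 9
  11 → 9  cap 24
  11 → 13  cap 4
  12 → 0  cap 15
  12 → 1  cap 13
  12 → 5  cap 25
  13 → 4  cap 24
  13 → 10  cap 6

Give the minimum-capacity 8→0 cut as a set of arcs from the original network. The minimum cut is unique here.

Min-cut arcs: {(1,0), (4,2), (5,3), (6,0), (11,3), (12,0), (13,10)} (total capacity 44)

augment #1: 8→12→0 push 15
augment #2: 8→12→1→0 push 3
augment #3: 8→5→3→2→0 push 4
augment #4: 8→5→4→2→0 push 3
augment #5: 8→5→4→6→0 push 4
augment #6: 8→5→11→3→2→0 push 8
augment #7: 8→13→10→3→2→0 push 3
augment #8: 8→12→5→11→3→2→0 push 1
augment #9: 8→12→5→13→10→3→2→0 push 3
max flow = 44; residual-reachable set from 8 gives S-side
cut edges (S→T): {(1,0), (4,2), (5,3), (6,0), (11,3), (12,0), (13,10)} total cap 44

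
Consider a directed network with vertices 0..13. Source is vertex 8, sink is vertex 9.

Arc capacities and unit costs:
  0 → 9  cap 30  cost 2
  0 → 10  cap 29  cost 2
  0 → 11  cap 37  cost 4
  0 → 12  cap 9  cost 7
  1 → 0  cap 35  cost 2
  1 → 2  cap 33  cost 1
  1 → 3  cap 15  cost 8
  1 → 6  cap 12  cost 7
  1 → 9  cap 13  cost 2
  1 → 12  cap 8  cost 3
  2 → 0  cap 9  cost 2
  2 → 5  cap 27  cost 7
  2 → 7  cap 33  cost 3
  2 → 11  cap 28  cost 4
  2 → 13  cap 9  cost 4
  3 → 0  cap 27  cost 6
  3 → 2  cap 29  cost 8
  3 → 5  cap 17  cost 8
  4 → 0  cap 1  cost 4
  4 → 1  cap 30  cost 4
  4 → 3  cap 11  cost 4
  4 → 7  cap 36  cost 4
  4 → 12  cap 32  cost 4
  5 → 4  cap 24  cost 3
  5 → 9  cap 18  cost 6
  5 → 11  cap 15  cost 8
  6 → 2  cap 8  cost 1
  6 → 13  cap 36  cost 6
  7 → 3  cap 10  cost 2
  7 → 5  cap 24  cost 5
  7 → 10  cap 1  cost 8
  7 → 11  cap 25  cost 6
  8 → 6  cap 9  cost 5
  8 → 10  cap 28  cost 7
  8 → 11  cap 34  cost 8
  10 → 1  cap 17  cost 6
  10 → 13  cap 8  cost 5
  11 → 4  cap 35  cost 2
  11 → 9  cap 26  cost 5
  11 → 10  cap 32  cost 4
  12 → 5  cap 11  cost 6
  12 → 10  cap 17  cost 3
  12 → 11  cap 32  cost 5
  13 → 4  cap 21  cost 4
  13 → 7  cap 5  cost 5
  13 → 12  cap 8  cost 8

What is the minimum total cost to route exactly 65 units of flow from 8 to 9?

shortest-cost path #1: 8→6→2→0→9 push 8 @ unit cost 10 (adds 80)
shortest-cost path #2: 8→11→9 push 26 @ unit cost 13 (adds 338)
shortest-cost path #3: 8→10→1→9 push 13 @ unit cost 15 (adds 195)
shortest-cost path #4: 8→11→4→0→9 push 1 @ unit cost 16 (adds 16)
shortest-cost path #5: 8→10→1→0→9 push 4 @ unit cost 17 (adds 68)
shortest-cost path #6: 8→11→4→1→0→9 push 7 @ unit cost 18 (adds 126)
shortest-cost path #7: 8→6→13→4→1→0→9 push 1 @ unit cost 23 (adds 23)
shortest-cost path #8: 8→10→13→4→1→0→9 push 5 @ unit cost 24 (adds 120)
total cost = 966

Minimum cost for 65 units: 966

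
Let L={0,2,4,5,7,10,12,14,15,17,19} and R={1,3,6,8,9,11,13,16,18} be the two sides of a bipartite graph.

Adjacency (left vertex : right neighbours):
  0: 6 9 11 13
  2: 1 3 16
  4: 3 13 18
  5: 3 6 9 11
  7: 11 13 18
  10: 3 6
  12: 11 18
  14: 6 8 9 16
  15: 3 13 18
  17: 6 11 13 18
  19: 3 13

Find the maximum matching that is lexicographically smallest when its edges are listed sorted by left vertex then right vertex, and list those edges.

|M| = 8 (so the lex-smallest maximum matching has 8 edges)
process left vertices in ascending order; for each, take the smallest-labelled available neighbour that still permits 8 edges overall, or leave it unmatched if none does
lex-smallest matching: {0-6, 2-1, 4-3, 5-9, 7-11, 12-18, 14-8, 15-13}

Lex-smallest maximum matching: {(0,6), (2,1), (4,3), (5,9), (7,11), (12,18), (14,8), (15,13)}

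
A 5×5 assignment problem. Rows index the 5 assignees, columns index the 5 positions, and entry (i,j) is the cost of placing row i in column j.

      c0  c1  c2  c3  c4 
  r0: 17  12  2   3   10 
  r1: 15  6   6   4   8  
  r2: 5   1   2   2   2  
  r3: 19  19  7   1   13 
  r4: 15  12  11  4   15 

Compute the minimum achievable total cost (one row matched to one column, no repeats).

Minimum assignment cost: 26

optimal assignment: row0→col2 (cost 2), row1→col1 (cost 6), row2→col4 (cost 2), row3→col3 (cost 1), row4→col0 (cost 15)
total = 2 + 6 + 2 + 1 + 15 = 26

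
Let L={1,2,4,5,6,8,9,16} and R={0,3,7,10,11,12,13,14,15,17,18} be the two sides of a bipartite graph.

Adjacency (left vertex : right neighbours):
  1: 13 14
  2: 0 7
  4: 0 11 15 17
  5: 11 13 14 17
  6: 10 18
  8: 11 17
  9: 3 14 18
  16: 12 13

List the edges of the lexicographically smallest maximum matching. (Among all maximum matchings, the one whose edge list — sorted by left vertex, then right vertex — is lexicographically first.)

|M| = 8 (so the lex-smallest maximum matching has 8 edges)
process left vertices in ascending order; for each, take the smallest-labelled available neighbour that still permits 8 edges overall, or leave it unmatched if none does
lex-smallest matching: {1-13, 2-0, 4-11, 5-14, 6-10, 8-17, 9-3, 16-12}

Lex-smallest maximum matching: {(1,13), (2,0), (4,11), (5,14), (6,10), (8,17), (9,3), (16,12)}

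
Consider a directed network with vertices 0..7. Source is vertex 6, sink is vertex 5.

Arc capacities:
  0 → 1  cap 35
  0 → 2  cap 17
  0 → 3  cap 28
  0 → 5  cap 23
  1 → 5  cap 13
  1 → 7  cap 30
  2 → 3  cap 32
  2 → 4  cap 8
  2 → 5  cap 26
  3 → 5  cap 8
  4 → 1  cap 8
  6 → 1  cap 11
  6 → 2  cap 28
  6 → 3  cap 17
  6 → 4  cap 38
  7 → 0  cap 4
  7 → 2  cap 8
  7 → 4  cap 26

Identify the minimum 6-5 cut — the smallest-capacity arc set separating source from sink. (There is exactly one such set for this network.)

augment #1: 6→1→5 push 11
augment #2: 6→2→5 push 26
augment #3: 6→3→5 push 8
augment #4: 6→4→1→5 push 2
augment #5: 6→4→1→7→0→5 push 4
max flow = 51; residual-reachable set from 6 gives S-side
cut edges (S→T): {(1,5), (2,5), (3,5), (7,0)} total cap 51

Min-cut arcs: {(1,5), (2,5), (3,5), (7,0)} (total capacity 51)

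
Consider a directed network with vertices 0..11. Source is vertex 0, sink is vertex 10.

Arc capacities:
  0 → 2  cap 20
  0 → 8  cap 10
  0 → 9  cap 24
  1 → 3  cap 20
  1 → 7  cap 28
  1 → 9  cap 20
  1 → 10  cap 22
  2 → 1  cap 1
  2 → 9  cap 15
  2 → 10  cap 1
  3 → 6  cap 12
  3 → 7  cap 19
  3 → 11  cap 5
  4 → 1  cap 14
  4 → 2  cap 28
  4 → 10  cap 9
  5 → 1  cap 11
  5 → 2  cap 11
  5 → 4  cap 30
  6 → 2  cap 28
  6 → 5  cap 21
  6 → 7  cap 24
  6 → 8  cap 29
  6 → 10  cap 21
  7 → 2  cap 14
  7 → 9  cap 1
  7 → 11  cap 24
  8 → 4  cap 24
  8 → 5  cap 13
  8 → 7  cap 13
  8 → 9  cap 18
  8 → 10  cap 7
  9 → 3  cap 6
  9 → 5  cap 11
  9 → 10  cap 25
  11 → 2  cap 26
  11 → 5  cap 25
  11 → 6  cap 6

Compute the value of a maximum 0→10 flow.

Maximum flow value: 51

augment #1: 0→2→10 bottleneck 1, total now 1
augment #2: 0→8→10 bottleneck 7, total now 8
augment #3: 0→9→10 bottleneck 24, total now 32
augment #4: 0→2→1→10 bottleneck 1, total now 33
augment #5: 0→2→9→10 bottleneck 1, total now 34
augment #6: 0→8→4→10 bottleneck 3, total now 37
augment #7: 0→2→9→3→6→10 bottleneck 6, total now 43
augment #8: 0→2→9→5→1→10 bottleneck 8, total now 51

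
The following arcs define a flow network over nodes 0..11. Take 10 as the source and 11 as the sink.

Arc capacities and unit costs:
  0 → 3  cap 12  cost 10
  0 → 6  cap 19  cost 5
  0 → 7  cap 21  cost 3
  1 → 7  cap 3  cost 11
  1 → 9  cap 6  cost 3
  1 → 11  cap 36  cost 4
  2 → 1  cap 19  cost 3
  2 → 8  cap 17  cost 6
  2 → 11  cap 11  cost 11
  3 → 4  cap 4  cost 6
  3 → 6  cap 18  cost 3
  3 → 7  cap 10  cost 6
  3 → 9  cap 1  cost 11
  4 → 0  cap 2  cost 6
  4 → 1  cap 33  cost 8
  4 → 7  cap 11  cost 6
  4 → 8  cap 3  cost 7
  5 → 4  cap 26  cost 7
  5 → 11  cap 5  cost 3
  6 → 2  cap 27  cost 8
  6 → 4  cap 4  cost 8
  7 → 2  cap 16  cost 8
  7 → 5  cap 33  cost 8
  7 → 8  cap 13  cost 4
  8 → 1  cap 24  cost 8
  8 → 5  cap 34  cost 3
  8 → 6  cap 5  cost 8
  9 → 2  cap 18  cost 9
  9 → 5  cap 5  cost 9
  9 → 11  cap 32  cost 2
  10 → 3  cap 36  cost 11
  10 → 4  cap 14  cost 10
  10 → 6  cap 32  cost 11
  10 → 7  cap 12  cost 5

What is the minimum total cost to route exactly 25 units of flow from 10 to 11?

shortest-cost path #1: 10→7→8→5→11 push 5 @ unit cost 15 (adds 75)
shortest-cost path #2: 10→7→2→1→11 push 7 @ unit cost 20 (adds 140)
shortest-cost path #3: 10→4→1→11 push 13 @ unit cost 22 (adds 286)
total cost = 501

Minimum cost for 25 units: 501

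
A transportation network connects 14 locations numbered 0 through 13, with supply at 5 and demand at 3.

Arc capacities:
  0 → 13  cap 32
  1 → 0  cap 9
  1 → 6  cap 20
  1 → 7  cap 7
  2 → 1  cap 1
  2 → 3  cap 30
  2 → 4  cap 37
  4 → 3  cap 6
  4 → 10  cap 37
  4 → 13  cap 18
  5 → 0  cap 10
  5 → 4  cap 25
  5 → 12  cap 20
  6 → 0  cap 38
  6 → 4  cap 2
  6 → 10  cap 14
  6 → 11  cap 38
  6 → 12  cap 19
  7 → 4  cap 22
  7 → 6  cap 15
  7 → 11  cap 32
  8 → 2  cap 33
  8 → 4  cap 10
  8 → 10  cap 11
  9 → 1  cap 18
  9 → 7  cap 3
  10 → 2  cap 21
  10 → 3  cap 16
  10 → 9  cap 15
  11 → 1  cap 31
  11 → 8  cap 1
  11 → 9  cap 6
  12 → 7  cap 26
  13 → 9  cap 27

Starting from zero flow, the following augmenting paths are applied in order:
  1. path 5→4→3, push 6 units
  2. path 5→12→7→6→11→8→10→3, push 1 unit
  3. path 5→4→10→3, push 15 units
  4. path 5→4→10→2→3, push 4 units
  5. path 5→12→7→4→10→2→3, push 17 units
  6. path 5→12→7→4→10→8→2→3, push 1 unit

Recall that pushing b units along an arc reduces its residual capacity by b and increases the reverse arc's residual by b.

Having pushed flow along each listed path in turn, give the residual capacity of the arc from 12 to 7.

Residual capacity of (12,7): 7

after path 1 (5→4→3, push 6): res(12,7)=26
after path 2 (5→12→7→6→11→8→10→3, push 1): res(12,7)=25
after path 3 (5→4→10→3, push 15): res(12,7)=25
after path 4 (5→4→10→2→3, push 4): res(12,7)=25
after path 5 (5→12→7→4→10→2→3, push 17): res(12,7)=8
after path 6 (5→12→7→4→10→8→2→3, push 1): res(12,7)=7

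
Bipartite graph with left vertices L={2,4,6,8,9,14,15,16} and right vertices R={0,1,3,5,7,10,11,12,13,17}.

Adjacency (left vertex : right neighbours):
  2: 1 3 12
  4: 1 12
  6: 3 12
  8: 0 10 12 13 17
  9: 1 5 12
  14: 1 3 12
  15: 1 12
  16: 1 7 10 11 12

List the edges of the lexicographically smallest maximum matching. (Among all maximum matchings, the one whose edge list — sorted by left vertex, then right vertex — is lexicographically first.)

|M| = 6 (so the lex-smallest maximum matching has 6 edges)
process left vertices in ascending order; for each, take the smallest-labelled available neighbour that still permits 6 edges overall, or leave it unmatched if none does
lex-smallest matching: {2-1, 4-12, 6-3, 8-0, 9-5, 16-7}

Lex-smallest maximum matching: {(2,1), (4,12), (6,3), (8,0), (9,5), (16,7)}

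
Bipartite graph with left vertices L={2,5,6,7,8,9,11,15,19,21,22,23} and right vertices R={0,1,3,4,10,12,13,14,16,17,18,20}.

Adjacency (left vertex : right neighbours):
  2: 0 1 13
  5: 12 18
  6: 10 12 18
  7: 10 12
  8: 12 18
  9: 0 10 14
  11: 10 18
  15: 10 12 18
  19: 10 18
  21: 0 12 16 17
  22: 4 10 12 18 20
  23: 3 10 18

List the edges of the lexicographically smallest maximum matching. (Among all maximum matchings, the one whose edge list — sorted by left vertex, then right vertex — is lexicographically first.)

|M| = 8 (so the lex-smallest maximum matching has 8 edges)
process left vertices in ascending order; for each, take the smallest-labelled available neighbour that still permits 8 edges overall, or leave it unmatched if none does
lex-smallest matching: {2-0, 5-12, 6-10, 8-18, 9-14, 21-16, 22-4, 23-3}

Lex-smallest maximum matching: {(2,0), (5,12), (6,10), (8,18), (9,14), (21,16), (22,4), (23,3)}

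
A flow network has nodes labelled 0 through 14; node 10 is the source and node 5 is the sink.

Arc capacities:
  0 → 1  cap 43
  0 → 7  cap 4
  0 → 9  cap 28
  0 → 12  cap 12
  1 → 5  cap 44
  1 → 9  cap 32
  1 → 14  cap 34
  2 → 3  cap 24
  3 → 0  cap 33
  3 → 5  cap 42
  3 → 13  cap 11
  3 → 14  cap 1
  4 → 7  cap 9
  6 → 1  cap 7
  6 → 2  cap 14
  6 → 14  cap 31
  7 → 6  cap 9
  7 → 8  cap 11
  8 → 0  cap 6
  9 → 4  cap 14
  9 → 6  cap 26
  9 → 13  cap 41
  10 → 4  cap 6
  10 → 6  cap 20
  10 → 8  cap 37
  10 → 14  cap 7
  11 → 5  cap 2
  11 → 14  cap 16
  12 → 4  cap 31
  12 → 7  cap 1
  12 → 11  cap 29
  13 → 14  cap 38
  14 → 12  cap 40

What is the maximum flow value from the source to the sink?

augment #1: 10→6→1→5 bottleneck 7, total now 7
augment #2: 10→6→2→3→5 bottleneck 13, total now 20
augment #3: 10→8→0→1→5 bottleneck 6, total now 26
augment #4: 10→14→12→11→5 bottleneck 2, total now 28
augment #5: 10→4→7→6→2→3→5 bottleneck 1, total now 29

Maximum flow value: 29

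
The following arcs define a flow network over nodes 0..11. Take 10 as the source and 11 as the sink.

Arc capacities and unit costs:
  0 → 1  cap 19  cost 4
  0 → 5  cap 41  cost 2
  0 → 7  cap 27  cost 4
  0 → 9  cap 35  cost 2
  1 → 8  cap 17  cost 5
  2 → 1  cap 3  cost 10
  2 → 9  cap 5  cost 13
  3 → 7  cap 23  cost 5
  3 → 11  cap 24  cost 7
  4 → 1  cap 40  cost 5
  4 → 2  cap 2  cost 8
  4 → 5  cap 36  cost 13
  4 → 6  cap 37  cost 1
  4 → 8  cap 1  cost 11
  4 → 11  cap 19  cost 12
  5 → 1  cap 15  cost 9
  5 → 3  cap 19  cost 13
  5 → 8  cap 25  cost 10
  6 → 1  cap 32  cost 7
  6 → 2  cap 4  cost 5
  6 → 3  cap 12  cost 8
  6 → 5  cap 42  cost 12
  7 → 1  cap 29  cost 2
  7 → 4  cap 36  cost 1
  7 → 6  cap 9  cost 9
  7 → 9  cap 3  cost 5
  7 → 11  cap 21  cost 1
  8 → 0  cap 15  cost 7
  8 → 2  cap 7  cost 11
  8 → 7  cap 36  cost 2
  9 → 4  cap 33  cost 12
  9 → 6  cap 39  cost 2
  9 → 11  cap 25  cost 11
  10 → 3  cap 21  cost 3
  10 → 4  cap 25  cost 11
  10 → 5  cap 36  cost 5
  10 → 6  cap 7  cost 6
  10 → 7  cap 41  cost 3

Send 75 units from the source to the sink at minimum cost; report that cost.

Minimum cost for 75 units: 1012

shortest-cost path #1: 10→7→11 push 21 @ unit cost 4 (adds 84)
shortest-cost path #2: 10→3→11 push 21 @ unit cost 10 (adds 210)
shortest-cost path #3: 10→7→4→11 push 19 @ unit cost 16 (adds 304)
shortest-cost path #4: 10→7→9→11 push 1 @ unit cost 19 (adds 19)
shortest-cost path #5: 10→6→3→11 push 3 @ unit cost 21 (adds 63)
shortest-cost path #6: 10→4→7→9→11 push 2 @ unit cost 26 (adds 52)
shortest-cost path #7: 10→5→8→0→9→11 push 8 @ unit cost 35 (adds 280)
total cost = 1012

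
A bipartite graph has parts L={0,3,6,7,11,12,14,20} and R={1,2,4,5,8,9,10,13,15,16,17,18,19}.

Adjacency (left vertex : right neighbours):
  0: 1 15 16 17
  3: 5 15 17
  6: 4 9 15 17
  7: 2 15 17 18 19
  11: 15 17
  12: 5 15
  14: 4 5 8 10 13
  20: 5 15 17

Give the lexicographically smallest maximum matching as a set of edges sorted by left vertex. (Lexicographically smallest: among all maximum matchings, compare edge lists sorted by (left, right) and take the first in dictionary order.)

|M| = 7 (so the lex-smallest maximum matching has 7 edges)
process left vertices in ascending order; for each, take the smallest-labelled available neighbour that still permits 7 edges overall, or leave it unmatched if none does
lex-smallest matching: {0-1, 3-5, 6-4, 7-2, 11-15, 14-8, 20-17}

Lex-smallest maximum matching: {(0,1), (3,5), (6,4), (7,2), (11,15), (14,8), (20,17)}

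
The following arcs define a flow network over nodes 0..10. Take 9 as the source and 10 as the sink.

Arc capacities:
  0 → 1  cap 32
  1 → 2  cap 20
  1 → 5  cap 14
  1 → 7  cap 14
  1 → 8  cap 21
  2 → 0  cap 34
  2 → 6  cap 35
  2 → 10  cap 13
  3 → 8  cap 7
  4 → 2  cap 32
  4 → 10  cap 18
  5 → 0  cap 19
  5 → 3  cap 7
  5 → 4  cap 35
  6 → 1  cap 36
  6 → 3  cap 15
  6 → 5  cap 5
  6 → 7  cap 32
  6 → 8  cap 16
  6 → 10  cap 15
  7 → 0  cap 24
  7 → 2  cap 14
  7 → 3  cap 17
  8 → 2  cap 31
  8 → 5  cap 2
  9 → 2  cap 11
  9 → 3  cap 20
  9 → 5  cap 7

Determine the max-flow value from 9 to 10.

augment #1: 9→2→10 bottleneck 11, total now 11
augment #2: 9→5→4→10 bottleneck 7, total now 18
augment #3: 9→3→8→2→10 bottleneck 2, total now 20
augment #4: 9→3→8→2→6→10 bottleneck 5, total now 25

Maximum flow value: 25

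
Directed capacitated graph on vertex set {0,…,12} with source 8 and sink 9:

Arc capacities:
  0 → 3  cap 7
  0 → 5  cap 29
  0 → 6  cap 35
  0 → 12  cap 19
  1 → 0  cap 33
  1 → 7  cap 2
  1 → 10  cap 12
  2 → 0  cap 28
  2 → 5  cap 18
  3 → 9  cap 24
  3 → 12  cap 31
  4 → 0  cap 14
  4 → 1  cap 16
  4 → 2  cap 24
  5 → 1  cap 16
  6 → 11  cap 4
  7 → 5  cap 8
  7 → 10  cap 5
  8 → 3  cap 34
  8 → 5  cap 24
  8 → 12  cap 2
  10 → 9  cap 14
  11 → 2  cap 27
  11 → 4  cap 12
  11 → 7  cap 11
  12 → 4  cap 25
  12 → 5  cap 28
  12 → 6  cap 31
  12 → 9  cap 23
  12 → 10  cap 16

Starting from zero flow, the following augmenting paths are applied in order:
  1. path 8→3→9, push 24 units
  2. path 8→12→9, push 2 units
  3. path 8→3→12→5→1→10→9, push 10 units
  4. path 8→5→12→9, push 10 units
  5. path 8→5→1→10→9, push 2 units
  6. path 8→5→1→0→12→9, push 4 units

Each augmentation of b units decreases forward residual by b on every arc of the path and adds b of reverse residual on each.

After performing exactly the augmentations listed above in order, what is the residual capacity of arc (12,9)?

Residual capacity of (12,9): 7

after path 1 (8→3→9, push 24): res(12,9)=23
after path 2 (8→12→9, push 2): res(12,9)=21
after path 3 (8→3→12→5→1→10→9, push 10): res(12,9)=21
after path 4 (8→5→12→9, push 10): res(12,9)=11
after path 5 (8→5→1→10→9, push 2): res(12,9)=11
after path 6 (8→5→1→0→12→9, push 4): res(12,9)=7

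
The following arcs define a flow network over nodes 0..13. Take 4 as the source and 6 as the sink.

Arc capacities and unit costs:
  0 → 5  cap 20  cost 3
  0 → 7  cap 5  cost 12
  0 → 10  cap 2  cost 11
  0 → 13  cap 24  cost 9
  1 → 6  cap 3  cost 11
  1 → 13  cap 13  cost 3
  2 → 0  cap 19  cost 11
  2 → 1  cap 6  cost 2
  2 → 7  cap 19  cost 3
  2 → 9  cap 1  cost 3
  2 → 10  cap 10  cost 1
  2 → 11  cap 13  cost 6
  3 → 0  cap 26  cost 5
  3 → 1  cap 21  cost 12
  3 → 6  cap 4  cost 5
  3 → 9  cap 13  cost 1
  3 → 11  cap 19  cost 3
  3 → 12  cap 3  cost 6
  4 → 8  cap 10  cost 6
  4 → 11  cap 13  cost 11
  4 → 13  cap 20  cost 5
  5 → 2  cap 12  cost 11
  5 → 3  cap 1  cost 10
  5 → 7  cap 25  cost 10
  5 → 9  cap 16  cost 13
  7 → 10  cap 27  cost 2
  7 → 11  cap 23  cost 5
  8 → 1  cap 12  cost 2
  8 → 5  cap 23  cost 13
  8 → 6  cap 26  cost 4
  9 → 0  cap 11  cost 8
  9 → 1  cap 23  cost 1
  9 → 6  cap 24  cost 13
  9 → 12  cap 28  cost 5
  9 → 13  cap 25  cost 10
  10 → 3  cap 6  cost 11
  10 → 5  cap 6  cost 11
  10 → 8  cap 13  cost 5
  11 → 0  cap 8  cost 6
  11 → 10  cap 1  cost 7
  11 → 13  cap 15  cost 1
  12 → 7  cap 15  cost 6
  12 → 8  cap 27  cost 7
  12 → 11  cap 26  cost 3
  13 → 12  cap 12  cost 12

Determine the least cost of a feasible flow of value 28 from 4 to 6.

shortest-cost path #1: 4→8→6 push 10 @ unit cost 10 (adds 100)
shortest-cost path #2: 4→11→10→8→6 push 1 @ unit cost 27 (adds 27)
shortest-cost path #3: 4→13→12→8→6 push 12 @ unit cost 28 (adds 336)
shortest-cost path #4: 4→11→0→5→3→6 push 1 @ unit cost 35 (adds 35)
shortest-cost path #5: 4→11→0→10→8→6 push 2 @ unit cost 37 (adds 74)
shortest-cost path #6: 4→11→0→7→10→8→6 push 1 @ unit cost 40 (adds 40)
shortest-cost path #7: 4→11→0→5→2→1→6 push 1 @ unit cost 44 (adds 44)
total cost = 656

Minimum cost for 28 units: 656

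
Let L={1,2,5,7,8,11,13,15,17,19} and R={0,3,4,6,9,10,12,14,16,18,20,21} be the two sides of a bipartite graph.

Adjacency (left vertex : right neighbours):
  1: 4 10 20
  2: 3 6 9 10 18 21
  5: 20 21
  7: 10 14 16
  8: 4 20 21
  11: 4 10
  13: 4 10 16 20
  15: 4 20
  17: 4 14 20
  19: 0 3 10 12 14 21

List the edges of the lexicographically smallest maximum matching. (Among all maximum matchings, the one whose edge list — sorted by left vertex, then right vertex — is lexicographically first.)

Lex-smallest maximum matching: {(1,4), (2,3), (5,20), (7,10), (8,21), (13,16), (17,14), (19,0)}

|M| = 8 (so the lex-smallest maximum matching has 8 edges)
process left vertices in ascending order; for each, take the smallest-labelled available neighbour that still permits 8 edges overall, or leave it unmatched if none does
lex-smallest matching: {1-4, 2-3, 5-20, 7-10, 8-21, 13-16, 17-14, 19-0}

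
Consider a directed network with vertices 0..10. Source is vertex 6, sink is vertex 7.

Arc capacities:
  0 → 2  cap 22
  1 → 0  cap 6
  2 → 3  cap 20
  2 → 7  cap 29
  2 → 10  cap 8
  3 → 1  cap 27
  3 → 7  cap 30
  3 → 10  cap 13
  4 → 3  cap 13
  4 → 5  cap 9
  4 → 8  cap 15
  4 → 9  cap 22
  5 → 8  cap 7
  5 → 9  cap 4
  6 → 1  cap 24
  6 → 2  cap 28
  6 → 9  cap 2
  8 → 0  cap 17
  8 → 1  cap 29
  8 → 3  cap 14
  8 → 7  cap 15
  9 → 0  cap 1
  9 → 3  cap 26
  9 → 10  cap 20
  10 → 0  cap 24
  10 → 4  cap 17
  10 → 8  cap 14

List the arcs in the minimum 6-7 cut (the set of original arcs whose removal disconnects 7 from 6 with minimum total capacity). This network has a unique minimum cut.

augment #1: 6→2→7 push 28
augment #2: 6→9→3→7 push 2
augment #3: 6→1→0→2→7 push 1
augment #4: 6→1→0→2→3→7 push 5
max flow = 36; residual-reachable set from 6 gives S-side
cut edges (S→T): {(1,0), (6,2), (6,9)} total cap 36

Min-cut arcs: {(1,0), (6,2), (6,9)} (total capacity 36)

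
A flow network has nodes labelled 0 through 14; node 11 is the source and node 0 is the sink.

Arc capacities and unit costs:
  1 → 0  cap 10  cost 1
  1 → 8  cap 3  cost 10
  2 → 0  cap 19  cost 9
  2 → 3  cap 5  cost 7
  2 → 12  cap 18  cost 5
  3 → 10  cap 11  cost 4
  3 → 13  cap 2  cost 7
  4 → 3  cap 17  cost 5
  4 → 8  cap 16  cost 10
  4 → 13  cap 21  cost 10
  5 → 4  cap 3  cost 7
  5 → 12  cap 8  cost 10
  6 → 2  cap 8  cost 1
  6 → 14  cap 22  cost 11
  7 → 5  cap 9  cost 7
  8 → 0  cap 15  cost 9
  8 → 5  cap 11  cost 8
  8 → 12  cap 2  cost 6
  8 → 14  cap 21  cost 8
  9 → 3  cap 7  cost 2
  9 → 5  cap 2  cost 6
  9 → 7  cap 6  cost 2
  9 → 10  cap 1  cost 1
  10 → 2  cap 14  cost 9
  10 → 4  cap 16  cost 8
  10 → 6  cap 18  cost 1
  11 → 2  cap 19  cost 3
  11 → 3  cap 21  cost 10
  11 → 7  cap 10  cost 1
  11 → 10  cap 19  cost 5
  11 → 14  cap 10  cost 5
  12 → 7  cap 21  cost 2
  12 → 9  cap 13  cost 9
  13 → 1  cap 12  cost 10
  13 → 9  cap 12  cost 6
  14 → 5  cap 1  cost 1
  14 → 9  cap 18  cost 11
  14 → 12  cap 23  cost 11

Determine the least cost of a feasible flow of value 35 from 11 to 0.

Minimum cost for 35 units: 732

shortest-cost path #1: 11→2→0 push 19 @ unit cost 12 (adds 228)
shortest-cost path #2: 11→3→13→1→0 push 2 @ unit cost 28 (adds 56)
shortest-cost path #3: 11→14→5→4→8→0 push 1 @ unit cost 32 (adds 32)
shortest-cost path #4: 11→10→4→8→0 push 13 @ unit cost 32 (adds 416)
total cost = 732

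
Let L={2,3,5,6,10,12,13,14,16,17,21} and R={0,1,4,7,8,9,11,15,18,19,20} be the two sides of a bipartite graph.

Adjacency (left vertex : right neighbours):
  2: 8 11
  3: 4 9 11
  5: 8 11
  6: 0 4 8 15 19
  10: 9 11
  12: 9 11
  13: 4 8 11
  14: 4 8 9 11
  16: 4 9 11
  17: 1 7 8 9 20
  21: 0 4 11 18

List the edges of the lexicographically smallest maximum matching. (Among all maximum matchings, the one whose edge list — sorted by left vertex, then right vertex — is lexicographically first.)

|M| = 7 (so the lex-smallest maximum matching has 7 edges)
process left vertices in ascending order; for each, take the smallest-labelled available neighbour that still permits 7 edges overall, or leave it unmatched if none does
lex-smallest matching: {2-8, 3-4, 5-11, 6-0, 10-9, 17-1, 21-18}

Lex-smallest maximum matching: {(2,8), (3,4), (5,11), (6,0), (10,9), (17,1), (21,18)}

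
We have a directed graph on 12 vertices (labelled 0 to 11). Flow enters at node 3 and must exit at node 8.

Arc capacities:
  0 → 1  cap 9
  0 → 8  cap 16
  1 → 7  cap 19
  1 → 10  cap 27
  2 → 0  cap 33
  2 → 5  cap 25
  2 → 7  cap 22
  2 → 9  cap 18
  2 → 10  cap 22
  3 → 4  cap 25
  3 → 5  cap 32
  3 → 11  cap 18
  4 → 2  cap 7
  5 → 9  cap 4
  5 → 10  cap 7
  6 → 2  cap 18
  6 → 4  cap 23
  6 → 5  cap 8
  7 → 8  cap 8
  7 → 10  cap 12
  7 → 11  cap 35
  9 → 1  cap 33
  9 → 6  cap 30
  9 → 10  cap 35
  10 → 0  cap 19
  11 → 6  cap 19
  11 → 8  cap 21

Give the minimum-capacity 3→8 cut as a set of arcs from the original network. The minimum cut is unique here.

augment #1: 3→11→8 push 18
augment #2: 3→4→2→0→8 push 7
augment #3: 3→5→10→0→8 push 7
augment #4: 3→5→9→1→7→8 push 4
max flow = 36; residual-reachable set from 3 gives S-side
cut edges (S→T): {(3,11), (4,2), (5,9), (5,10)} total cap 36

Min-cut arcs: {(3,11), (4,2), (5,9), (5,10)} (total capacity 36)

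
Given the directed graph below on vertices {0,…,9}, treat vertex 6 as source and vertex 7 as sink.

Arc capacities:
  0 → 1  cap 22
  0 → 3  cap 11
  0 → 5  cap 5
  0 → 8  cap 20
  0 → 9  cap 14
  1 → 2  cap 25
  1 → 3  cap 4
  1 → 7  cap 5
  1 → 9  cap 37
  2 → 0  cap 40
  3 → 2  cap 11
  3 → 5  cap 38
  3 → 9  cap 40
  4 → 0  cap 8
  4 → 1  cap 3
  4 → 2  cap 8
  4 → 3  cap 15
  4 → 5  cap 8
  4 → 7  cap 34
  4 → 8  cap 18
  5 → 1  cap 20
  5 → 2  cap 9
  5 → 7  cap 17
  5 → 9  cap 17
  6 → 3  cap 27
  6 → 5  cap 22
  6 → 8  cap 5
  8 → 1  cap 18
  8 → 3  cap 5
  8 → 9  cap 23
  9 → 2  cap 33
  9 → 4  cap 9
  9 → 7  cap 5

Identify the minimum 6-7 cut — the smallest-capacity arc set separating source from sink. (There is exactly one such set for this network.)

Min-cut arcs: {(1,7), (5,7), (9,4), (9,7)} (total capacity 36)

augment #1: 6→5→7 push 17
augment #2: 6→3→9→7 push 5
augment #3: 6→5→1→7 push 5
augment #4: 6→3→9→4→7 push 9
max flow = 36; residual-reachable set from 6 gives S-side
cut edges (S→T): {(1,7), (5,7), (9,4), (9,7)} total cap 36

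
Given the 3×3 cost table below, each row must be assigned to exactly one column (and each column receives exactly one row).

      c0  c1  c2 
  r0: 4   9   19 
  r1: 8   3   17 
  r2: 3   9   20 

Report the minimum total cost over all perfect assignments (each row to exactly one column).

optimal assignment: row0→col2 (cost 19), row1→col1 (cost 3), row2→col0 (cost 3)
total = 19 + 3 + 3 = 25

Minimum assignment cost: 25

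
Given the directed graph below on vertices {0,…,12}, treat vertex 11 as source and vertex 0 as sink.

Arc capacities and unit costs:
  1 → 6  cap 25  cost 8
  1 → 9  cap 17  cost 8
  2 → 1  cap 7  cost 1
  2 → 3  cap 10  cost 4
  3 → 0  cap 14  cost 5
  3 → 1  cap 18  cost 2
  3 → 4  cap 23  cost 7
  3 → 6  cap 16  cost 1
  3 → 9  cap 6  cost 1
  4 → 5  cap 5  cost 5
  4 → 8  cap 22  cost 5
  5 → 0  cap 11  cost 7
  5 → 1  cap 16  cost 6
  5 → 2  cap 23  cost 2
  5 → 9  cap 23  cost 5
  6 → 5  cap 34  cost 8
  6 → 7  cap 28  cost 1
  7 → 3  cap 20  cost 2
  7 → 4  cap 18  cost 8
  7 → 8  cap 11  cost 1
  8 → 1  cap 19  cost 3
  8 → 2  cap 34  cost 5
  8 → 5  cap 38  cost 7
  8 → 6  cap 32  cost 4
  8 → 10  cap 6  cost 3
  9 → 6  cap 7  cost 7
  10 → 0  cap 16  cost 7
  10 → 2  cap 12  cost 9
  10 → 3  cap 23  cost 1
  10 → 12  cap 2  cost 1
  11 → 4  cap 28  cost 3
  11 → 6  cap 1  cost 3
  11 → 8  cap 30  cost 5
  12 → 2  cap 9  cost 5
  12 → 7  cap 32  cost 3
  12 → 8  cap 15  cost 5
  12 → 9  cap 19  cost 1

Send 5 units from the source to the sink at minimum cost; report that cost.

Minimum cost for 5 units: 67

shortest-cost path #1: 11→6→7→3→0 push 1 @ unit cost 11 (adds 11)
shortest-cost path #2: 11→8→10→3→0 push 4 @ unit cost 14 (adds 56)
total cost = 67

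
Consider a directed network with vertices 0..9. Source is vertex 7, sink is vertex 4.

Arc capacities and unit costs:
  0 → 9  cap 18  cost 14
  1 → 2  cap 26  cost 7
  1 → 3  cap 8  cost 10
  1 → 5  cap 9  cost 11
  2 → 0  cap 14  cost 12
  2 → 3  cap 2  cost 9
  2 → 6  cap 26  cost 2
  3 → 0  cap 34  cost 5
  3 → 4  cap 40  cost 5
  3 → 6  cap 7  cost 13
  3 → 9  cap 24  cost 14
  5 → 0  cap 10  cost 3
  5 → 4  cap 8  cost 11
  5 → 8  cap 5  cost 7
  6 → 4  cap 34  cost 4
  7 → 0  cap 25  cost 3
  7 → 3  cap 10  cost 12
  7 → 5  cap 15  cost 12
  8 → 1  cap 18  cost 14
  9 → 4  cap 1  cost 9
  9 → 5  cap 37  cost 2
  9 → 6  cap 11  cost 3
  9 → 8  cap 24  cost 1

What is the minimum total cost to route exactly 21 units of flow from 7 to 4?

shortest-cost path #1: 7→3→4 push 10 @ unit cost 17 (adds 170)
shortest-cost path #2: 7→5→4 push 8 @ unit cost 23 (adds 184)
shortest-cost path #3: 7→0→9→6→4 push 3 @ unit cost 24 (adds 72)
total cost = 426

Minimum cost for 21 units: 426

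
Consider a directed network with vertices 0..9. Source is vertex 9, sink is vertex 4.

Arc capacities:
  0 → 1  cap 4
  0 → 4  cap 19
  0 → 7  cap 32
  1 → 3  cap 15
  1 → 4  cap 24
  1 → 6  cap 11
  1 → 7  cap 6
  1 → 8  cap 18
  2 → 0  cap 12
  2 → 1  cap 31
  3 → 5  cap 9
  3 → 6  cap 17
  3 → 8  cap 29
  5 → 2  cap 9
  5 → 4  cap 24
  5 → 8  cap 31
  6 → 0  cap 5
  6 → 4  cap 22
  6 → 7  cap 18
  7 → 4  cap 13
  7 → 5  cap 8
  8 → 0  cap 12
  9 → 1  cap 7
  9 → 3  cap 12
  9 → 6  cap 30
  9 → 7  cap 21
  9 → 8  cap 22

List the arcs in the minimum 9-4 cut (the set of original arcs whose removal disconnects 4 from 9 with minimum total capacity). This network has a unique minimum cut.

Min-cut arcs: {(3,5), (6,0), (6,4), (7,4), (7,5), (8,0), (9,1)} (total capacity 76)

augment #1: 9→1→4 push 7
augment #2: 9→6→4 push 22
augment #3: 9→7→4 push 13
augment #4: 9→3→5→4 push 9
augment #5: 9→6→0→4 push 5
augment #6: 9→7→5→4 push 8
augment #7: 9→8→0→4 push 12
max flow = 76; residual-reachable set from 9 gives S-side
cut edges (S→T): {(3,5), (6,0), (6,4), (7,4), (7,5), (8,0), (9,1)} total cap 76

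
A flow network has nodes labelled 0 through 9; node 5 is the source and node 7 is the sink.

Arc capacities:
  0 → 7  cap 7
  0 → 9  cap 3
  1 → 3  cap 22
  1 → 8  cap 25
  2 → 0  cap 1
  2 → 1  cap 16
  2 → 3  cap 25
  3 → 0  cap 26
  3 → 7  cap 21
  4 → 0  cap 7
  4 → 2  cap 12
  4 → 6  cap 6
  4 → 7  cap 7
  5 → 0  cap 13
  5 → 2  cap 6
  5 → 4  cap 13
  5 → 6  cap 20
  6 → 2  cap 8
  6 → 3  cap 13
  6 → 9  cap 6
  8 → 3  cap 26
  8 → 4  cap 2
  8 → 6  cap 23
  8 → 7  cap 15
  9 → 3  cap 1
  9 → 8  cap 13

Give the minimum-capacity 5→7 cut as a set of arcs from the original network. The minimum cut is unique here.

Min-cut arcs: {(0,7), (0,9), (5,2), (5,4), (5,6)} (total capacity 49)

augment #1: 5→0→7 push 7
augment #2: 5→4→7 push 7
augment #3: 5→2→3→7 push 6
augment #4: 5→6→3→7 push 13
augment #5: 5→0→9→3→7 push 1
augment #6: 5→0→9→8→7 push 2
augment #7: 5→4→2→3→7 push 1
augment #8: 5→6→9→8→7 push 6
augment #9: 5→4→2→1→8→7 push 5
augment #10: 5→6→2→1→8→7 push 1
max flow = 49; residual-reachable set from 5 gives S-side
cut edges (S→T): {(0,7), (0,9), (5,2), (5,4), (5,6)} total cap 49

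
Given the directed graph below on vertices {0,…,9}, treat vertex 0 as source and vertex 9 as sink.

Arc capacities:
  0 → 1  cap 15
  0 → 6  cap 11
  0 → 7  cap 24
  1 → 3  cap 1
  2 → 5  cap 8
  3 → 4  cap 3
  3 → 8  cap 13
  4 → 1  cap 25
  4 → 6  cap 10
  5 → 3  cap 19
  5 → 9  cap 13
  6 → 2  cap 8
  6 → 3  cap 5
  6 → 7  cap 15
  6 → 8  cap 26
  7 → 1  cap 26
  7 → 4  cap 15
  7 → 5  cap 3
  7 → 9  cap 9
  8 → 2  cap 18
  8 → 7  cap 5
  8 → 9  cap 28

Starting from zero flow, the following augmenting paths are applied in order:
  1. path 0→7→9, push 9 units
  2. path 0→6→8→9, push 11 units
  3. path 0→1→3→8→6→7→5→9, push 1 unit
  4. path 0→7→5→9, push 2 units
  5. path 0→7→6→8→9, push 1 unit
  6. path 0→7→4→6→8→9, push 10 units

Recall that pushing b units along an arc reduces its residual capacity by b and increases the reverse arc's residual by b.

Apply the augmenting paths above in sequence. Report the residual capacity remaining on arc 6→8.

Residual capacity of (6,8): 5

after path 1 (0→7→9, push 9): res(6,8)=26
after path 2 (0→6→8→9, push 11): res(6,8)=15
after path 3 (0→1→3→8→6→7→5→9, push 1): res(6,8)=16
after path 4 (0→7→5→9, push 2): res(6,8)=16
after path 5 (0→7→6→8→9, push 1): res(6,8)=15
after path 6 (0→7→4→6→8→9, push 10): res(6,8)=5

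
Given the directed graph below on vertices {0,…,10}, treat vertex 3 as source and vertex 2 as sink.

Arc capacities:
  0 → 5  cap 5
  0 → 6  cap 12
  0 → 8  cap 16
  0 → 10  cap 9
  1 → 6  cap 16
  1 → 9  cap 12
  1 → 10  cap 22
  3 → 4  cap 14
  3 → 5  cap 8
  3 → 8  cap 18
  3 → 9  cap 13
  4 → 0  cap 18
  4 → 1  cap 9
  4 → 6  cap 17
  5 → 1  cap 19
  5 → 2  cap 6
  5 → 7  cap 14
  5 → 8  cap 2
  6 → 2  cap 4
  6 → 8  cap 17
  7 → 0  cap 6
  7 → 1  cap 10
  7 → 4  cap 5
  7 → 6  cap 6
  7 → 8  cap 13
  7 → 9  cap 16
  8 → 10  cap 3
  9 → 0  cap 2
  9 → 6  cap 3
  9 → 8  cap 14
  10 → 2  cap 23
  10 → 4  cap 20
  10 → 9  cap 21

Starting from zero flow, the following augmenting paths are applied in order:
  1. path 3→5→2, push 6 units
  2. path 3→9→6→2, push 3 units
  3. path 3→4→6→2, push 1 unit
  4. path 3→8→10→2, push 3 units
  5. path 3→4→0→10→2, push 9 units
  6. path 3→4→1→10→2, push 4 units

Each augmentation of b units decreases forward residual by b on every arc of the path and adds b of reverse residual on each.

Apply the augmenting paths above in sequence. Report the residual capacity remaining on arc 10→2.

after path 1 (3→5→2, push 6): res(10,2)=23
after path 2 (3→9→6→2, push 3): res(10,2)=23
after path 3 (3→4→6→2, push 1): res(10,2)=23
after path 4 (3→8→10→2, push 3): res(10,2)=20
after path 5 (3→4→0→10→2, push 9): res(10,2)=11
after path 6 (3→4→1→10→2, push 4): res(10,2)=7

Residual capacity of (10,2): 7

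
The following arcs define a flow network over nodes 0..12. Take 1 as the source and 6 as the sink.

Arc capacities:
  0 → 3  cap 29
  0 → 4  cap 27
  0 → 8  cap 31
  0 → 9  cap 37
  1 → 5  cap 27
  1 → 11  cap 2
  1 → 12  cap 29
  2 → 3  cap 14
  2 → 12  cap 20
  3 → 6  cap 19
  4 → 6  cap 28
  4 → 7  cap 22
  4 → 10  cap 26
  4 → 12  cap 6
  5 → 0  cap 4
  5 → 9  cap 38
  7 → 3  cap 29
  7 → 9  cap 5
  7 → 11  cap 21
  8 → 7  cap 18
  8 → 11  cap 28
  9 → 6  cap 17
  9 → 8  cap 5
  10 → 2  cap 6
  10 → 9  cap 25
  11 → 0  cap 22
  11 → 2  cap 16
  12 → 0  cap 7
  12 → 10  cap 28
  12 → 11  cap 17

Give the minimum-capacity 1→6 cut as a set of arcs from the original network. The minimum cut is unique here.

Min-cut arcs: {(1,11), (1,12), (5,0), (9,6), (9,8)} (total capacity 57)

augment #1: 1→5→9→6 push 17
augment #2: 1→5→0→3→6 push 4
augment #3: 1→11→0→3→6 push 2
augment #4: 1→12→0→3→6 push 7
augment #5: 1→12→10→2→3→6 push 6
augment #6: 1→12→11→0→4→6 push 16
augment #7: 1→5→9→8→11→0→4→6 push 4
augment #8: 1→5→9→8→7→3→0→4→6 push 1
max flow = 57; residual-reachable set from 1 gives S-side
cut edges (S→T): {(1,11), (1,12), (5,0), (9,6), (9,8)} total cap 57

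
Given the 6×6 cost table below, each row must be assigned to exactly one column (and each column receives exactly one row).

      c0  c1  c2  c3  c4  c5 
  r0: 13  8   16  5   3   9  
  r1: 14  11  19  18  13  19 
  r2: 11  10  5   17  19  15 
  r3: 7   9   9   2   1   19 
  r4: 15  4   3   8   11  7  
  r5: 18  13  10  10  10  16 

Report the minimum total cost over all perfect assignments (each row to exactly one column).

one of 2 optimal assignments: row0→col4 (cost 3), row1→col1 (cost 11), row2→col2 (cost 5), row3→col0 (cost 7), row4→col5 (cost 7), row5→col3 (cost 10)
total = 3 + 11 + 5 + 7 + 7 + 10 = 43

Minimum assignment cost: 43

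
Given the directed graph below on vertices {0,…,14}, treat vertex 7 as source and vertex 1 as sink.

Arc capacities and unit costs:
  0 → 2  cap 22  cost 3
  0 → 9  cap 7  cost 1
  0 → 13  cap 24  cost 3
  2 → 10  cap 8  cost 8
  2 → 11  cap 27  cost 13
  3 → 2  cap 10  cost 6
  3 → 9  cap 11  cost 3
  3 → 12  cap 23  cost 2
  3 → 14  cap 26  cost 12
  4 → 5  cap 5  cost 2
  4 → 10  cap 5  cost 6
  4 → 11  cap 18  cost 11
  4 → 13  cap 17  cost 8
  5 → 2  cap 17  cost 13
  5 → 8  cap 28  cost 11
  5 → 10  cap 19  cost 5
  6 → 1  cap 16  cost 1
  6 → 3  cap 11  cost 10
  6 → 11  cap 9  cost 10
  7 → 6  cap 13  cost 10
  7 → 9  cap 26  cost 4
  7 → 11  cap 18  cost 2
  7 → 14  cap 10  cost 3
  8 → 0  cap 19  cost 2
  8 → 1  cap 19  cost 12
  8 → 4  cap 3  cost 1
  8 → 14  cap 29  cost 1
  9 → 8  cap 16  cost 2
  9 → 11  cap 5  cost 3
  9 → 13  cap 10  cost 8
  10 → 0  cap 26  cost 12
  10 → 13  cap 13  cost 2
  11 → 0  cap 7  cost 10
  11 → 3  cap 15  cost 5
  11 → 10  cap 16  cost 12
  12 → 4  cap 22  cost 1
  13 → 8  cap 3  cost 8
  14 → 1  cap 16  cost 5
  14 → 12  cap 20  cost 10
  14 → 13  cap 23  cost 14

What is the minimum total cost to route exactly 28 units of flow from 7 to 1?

Minimum cost for 28 units: 283

shortest-cost path #1: 7→14→1 push 10 @ unit cost 8 (adds 80)
shortest-cost path #2: 7→6→1 push 13 @ unit cost 11 (adds 143)
shortest-cost path #3: 7→9→8→14→1 push 5 @ unit cost 12 (adds 60)
total cost = 283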